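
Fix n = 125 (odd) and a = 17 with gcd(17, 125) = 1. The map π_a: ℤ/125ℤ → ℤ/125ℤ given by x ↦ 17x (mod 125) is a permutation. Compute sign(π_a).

-1

Orbit of 16 under x↦17x: [16, 22, 124, 108, 86, 87, 104]… (length divides ord_125(17)).
The orbit structure of x ↦ 17x mod 125: 4 orbits of sizes [100, 20, 4, 1].
With 4 cycles on 125 points, sign = (−1)^{125−4} = -1.
(17|125)_J = -1 (Zolotarev's lemma cross-check).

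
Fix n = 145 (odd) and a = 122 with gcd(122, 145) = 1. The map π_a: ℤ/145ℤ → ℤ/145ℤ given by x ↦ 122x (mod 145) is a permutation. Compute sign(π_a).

Start at x=13: 13 → 136 → 62 → 24 → 28 → 81 → 22 → … (one orbit).
π_122 has 8 disjoint cycles with lengths [28, 28, 28, 28, 14, 14, 4, 1] on {0,…,144}.
Σ(ℓ_i−1) = 145−8 = 137; sign = (−1)^137 = -1.

-1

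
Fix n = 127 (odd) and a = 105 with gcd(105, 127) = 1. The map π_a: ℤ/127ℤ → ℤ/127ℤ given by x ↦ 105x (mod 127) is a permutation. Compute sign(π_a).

-1

Trace 126: π^k(126) = [126, 22, 24, 107, 59, 99, 108] for k=0..6.
8 cycles of lengths [18, 18, 18, 18, 18, 18, 18, 1].
sign(π) = (−1)^{n − #cycles} = (−1)^{127−8} = (−1)^119 = -1.
Check: (105/127) = -1 by Zolotarev.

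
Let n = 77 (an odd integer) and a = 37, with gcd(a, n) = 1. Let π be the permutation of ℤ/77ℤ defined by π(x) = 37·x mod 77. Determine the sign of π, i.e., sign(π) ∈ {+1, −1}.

+1

Orbit of 60 under x↦37x: [60, 64, 58, 67, 15, 16, 53]… (length divides ord_77(37)).
π_37 has 9 disjoint cycles with lengths [15, 15, 15, 15, 5, 5, 3, 3, 1] on {0,…,76}.
With 9 cycles on 77 points, sign = (−1)^{77−9} = +1.
(37|77)_J = +1 (Zolotarev's lemma cross-check).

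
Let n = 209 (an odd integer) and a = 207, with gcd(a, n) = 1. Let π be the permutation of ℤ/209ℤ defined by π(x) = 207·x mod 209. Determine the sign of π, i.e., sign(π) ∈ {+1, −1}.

+1

Trace 125: π^k(125) = [125, 168, 82, 45, 119, 180, 58] for k=0..6.
The orbit structure of x ↦ 207x mod 209: 9 orbits of sizes [45, 45, 45, 45, 9, 9, 5, 5, 1].
sign(π) = (−1)^{n − #cycles} = (−1)^{209−9} = (−1)^200 = +1.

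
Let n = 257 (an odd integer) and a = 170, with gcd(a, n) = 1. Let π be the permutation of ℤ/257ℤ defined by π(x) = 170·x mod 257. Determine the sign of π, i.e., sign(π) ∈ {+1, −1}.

-1

Orbit of 148 under x↦170x: [148, 231, 206, 68, 252, 178, 191]… (length divides ord_257(170)).
π_170 has 2 disjoint cycles with lengths [256, 1] on {0,…,256}.
2 cycles on 257: each ℓ→(−1)^(ℓ−1), product (−1)^255 = -1.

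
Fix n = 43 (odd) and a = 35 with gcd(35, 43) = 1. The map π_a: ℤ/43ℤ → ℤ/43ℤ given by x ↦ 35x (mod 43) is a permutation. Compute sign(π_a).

Start at x=16: 16 → 1 → 35 → 21 → 4 → 11 → 41 → 16 (one orbit).
Cycle type of π: 7×6 + 1; total 7 cycles.
43 − 7 = 36 transpositions; sign(π) = (−1)^36 = +1.
Zolotarev: (35|43) = +1, matching the cycle-count sign.

+1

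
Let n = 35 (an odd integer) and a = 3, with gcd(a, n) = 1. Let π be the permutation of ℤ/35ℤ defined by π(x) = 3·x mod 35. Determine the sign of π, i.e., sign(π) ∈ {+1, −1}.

+1

Start at x=16: 16 → 13 → 4 → 12 → 1 → 3 → 9 → … (one orbit).
Cycle type of π: 12×2 + 6 + 4 + 1; total 5 cycles.
n − c = 35 − 5 = 30; sign = (−1)^30 = +1.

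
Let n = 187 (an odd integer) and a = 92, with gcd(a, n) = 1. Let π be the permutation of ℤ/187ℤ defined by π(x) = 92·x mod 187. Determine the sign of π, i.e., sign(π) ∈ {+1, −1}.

-1

Start at x=104: 104 → 31 → 47 → 23 → 59 → 5 → 86 → … (one orbit).
The orbit structure of x ↦ 92x mod 187: 6 orbits of sizes [80, 80, 16, 5, 5, 1].
With 6 cycles on 187 points, sign = (−1)^{187−6} = -1.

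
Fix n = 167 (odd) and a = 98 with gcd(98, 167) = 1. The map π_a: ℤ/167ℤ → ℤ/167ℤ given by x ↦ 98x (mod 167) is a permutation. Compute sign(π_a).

Start at x=97: 97 → 154 → 62 → 64 → 93 → 96 → 56 → … (one orbit).
π_98 has 3 disjoint cycles with lengths [83, 83, 1] on {0,…,166}.
Σ(ℓ_i−1) = 167−3 = 164; sign = (−1)^164 = +1.
(98|167)_J = +1 (Zolotarev's lemma cross-check).

+1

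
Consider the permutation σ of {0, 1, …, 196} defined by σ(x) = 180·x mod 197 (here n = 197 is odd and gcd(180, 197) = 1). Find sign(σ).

-1

Start at x=39: 39 → 125 → 42 → 74 → 121 → 110 → 100 → … (one orbit).
2 cycles of lengths [196, 1].
2 cycles on 197: each ℓ→(−1)^(ℓ−1), product (−1)^195 = -1.
(180|197)_J = -1 (Zolotarev's lemma cross-check).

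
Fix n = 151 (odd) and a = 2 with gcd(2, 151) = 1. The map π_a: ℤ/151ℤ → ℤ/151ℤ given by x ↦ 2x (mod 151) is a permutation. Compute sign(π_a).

+1

Trace 76: π^k(76) = [76, 1, 2, 4, 8, 16, 32] for k=0..6.
Cycle type of π: 15×10 + 1; total 11 cycles.
With 11 cycles on 151 points, sign = (−1)^{151−11} = +1.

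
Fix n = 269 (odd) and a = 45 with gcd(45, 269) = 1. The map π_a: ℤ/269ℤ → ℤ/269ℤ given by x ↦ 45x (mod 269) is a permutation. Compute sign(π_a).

Trace 177: π^k(177) = [177, 164, 117, 154, 205, 79, 58] for k=0..6.
Decompose π into cycles: lengths [134, 134, 1] (3 cycles, including the fixed point 0).
3 cycles on 269: each ℓ→(−1)^(ℓ−1), product (−1)^266 = +1.
The Jacobi symbol (45|269) = +1 (Zolotarev) agrees.

+1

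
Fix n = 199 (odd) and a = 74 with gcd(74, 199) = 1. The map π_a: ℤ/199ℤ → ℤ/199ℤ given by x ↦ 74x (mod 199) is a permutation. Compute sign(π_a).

-1

Trace 74: π^k(74) = [74, 103, 60, 62, 11, 18, 138] for k=0..6.
π_74 has 10 disjoint cycles with lengths [22, 22, 22, 22, 22, 22, 22, 22, 22, 1] on {0,…,198}.
199 − 10 = 189 transpositions; sign(π) = (−1)^189 = -1.
(74|199)_J = -1 (Zolotarev's lemma cross-check).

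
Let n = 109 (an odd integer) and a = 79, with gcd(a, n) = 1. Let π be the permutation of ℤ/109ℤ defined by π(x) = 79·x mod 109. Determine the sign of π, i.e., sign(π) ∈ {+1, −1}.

Start at x=88: 88 → 85 → 66 → 91 → 104 → 41 → 78 → … (one orbit).
Cycle lengths of π_79 on ℤ/109ℤ: [108, 1]; 2 cycles in total.
109 − 2 = 107 transpositions; sign(π) = (−1)^107 = -1.
(79|109)_J = -1 (Zolotarev's lemma cross-check).

-1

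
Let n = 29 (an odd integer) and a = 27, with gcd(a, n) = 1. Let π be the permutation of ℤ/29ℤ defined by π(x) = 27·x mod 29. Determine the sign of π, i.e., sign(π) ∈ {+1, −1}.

-1

Trace 13: π^k(13) = [13, 3, 23, 12, 5, 19, 20] for k=0..6.
Decompose π into cycles: lengths [28, 1] (2 cycles, including the fixed point 0).
2 cycles on 29: each ℓ→(−1)^(ℓ−1), product (−1)^27 = -1.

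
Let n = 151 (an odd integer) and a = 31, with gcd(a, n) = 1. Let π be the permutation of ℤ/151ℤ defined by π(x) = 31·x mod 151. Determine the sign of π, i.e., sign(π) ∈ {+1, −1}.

+1

Start at x=64: 64 → 21 → 47 → 98 → 18 → 105 → 84 → … (one orbit).
Decompose π into cycles: lengths [75, 75, 1] (3 cycles, including the fixed point 0).
3 cycles on 151: each ℓ→(−1)^(ℓ−1), product (−1)^148 = +1.
Zolotarev: (31|151) = +1, matching the cycle-count sign.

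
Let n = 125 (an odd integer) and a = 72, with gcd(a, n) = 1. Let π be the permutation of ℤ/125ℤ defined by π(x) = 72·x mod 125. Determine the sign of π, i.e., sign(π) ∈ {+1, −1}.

-1

Start at x=37: 37 → 39 → 58 → 51 → 47 → 9 → 23 → … (one orbit).
Cycle lengths of π_72 on ℤ/125ℤ: [100, 20, 4, 1]; 4 cycles in total.
125 − 4 = 121 transpositions; sign(π) = (−1)^121 = -1.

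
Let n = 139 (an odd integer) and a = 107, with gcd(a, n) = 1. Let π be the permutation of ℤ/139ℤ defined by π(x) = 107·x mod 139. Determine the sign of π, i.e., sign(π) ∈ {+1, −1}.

Start at x=37: 37 → 67 → 80 → 81 → 49 → 100 → 136 → … (one orbit).
Decompose π into cycles: lengths [69, 69, 1] (3 cycles, including the fixed point 0).
n − c = 139 − 3 = 136; sign = (−1)^136 = +1.
Check: (107/139) = +1 by Zolotarev.

+1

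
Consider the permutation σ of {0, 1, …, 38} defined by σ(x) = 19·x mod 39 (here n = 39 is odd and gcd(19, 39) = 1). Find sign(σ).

-1

Orbit of 7 under x↦19x: [7, 16, 31, 4, 37, 1, 19]… (length divides ord_39(19)).
Cycle type of π: 12×3 + 1×3; total 6 cycles.
sign(π) = (−1)^{n − #cycles} = (−1)^{39−6} = (−1)^33 = -1.
Via Zolotarev, sign(π_{19}) = (19|39) = -1.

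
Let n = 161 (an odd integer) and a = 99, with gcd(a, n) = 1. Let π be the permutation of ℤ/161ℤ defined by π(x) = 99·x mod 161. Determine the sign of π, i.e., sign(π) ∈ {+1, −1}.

-1

Trace 134: π^k(134) = [134, 64, 57, 8, 148, 1, 99] for k=0..6.
Decompose π into cycles: lengths [22, 22, 22, 22, 22, 22, 22, 1, 1, 1, 1, 1, 1, 1] (14 cycles, including the fixed point 0).
sign(π) = (−1)^{n − #cycles} = (−1)^{161−14} = (−1)^147 = -1.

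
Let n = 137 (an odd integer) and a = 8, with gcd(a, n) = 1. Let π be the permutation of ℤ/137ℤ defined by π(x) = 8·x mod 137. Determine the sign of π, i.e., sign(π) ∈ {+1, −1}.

+1

Trace 30: π^k(30) = [30, 103, 2, 16, 128, 65, 109] for k=0..6.
The orbit structure of x ↦ 8x mod 137: 3 orbits of sizes [68, 68, 1].
3 cycles on 137: each ℓ→(−1)^(ℓ−1), product (−1)^134 = +1.
The Jacobi symbol (8|137) = +1 (Zolotarev) agrees.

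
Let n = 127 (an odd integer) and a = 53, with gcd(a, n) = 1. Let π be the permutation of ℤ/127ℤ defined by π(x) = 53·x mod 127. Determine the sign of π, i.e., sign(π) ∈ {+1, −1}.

-1

Trace 86: π^k(86) = [86, 113, 20, 44, 46, 25, 55] for k=0..6.
The orbit structure of x ↦ 53x mod 127: 2 orbits of sizes [126, 1].
2 cycles on 127: each ℓ→(−1)^(ℓ−1), product (−1)^125 = -1.
(53|127)_J = -1 (Zolotarev's lemma cross-check).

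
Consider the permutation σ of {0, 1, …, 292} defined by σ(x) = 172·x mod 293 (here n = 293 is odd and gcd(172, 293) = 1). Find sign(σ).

+1

Orbit of 258 under x↦172x: [258, 133, 22, 268, 95, 225, 24]… (length divides ord_293(172)).
5 cycles of lengths [73, 73, 73, 73, 1].
293 − 5 = 288 transpositions; sign(π) = (−1)^288 = +1.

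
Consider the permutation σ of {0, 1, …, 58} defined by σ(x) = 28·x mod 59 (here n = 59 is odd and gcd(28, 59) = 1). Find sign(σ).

+1

Start at x=9: 9 → 16 → 35 → 36 → 5 → 22 → 26 → … (one orbit).
Cycle lengths of π_28 on ℤ/59ℤ: [29, 29, 1]; 3 cycles in total.
sign(π) = (−1)^{n − #cycles} = (−1)^{59−3} = (−1)^56 = +1.
(28|59)_J = +1 (Zolotarev's lemma cross-check).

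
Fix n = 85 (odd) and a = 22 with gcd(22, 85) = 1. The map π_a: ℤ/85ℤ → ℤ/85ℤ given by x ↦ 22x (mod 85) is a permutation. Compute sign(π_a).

Start at x=12: 12 → 9 → 28 → 21 → 37 → 49 → 58 → … (one orbit).
Decompose π into cycles: lengths [16, 16, 16, 16, 16, 4, 1] (7 cycles, including the fixed point 0).
Σ(ℓ_i−1) = 85−7 = 78; sign = (−1)^78 = +1.
Via Zolotarev, sign(π_{22}) = (22|85) = +1.

+1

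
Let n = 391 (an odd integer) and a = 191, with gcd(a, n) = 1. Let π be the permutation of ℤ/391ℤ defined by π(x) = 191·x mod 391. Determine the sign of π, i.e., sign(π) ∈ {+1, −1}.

Trace 268: π^k(268) = [268, 358, 344, 16, 319, 324, 106] for k=0..6.
Cycle type of π: 44×8 + 22 + 4×4 + 1; total 14 cycles.
sign(π) = (−1)^{n − #cycles} = (−1)^{391−14} = (−1)^377 = -1.

-1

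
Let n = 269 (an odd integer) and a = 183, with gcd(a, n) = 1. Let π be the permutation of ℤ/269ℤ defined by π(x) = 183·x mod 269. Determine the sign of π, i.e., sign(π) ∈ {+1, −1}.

Start at x=138: 138 → 237 → 62 → 48 → 176 → 197 → 5 → … (one orbit).
Decompose π into cycles: lengths [268, 1] (2 cycles, including the fixed point 0).
269 − 2 = 267 transpositions; sign(π) = (−1)^267 = -1.
The Jacobi symbol (183|269) = -1 (Zolotarev) agrees.

-1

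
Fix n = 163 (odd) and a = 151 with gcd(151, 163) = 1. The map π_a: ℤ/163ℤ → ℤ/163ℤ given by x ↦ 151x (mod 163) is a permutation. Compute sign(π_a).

+1

Trace 69: π^k(69) = [69, 150, 156, 84, 133, 34, 81] for k=0..6.
π_151 has 3 disjoint cycles with lengths [81, 81, 1] on {0,…,162}.
sign(π) = (−1)^{n − #cycles} = (−1)^{163−3} = (−1)^160 = +1.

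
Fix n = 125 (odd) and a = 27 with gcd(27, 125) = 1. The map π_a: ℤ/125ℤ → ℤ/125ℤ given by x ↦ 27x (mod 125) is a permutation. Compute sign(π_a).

Orbit of 67 under x↦27x: [67, 59, 93, 11, 47, 19, 13]… (length divides ord_125(27)).
The orbit structure of x ↦ 27x mod 125: 4 orbits of sizes [100, 20, 4, 1].
Σ(ℓ_i−1) = 125−4 = 121; sign = (−1)^121 = -1.
Via Zolotarev, sign(π_{27}) = (27|125) = -1.

-1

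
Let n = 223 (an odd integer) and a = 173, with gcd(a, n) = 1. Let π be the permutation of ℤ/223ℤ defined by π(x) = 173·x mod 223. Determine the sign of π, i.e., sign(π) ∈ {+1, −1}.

-1

Trace 201: π^k(201) = [201, 208, 81, 187, 16, 92, 83] for k=0..6.
2 cycles of lengths [222, 1].
sign(π) = (−1)^{n − #cycles} = (−1)^{223−2} = (−1)^221 = -1.
Check: (173/223) = -1 by Zolotarev.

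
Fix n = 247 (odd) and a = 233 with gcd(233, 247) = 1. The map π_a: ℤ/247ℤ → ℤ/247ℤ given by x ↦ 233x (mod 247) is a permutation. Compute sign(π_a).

+1

Orbit of 194 under x↦233x: [194, 1, 233, 196, 220, 131, 142]… (length divides ord_247(233)).
Decompose π into cycles: lengths [18, 18, 18, 18, 18, 18, 18, 18, 18, 18, 18, 18, 9, 9, 2, 2, 2, 2, 2, 2, 1] (21 cycles, including the fixed point 0).
247 − 21 = 226 transpositions; sign(π) = (−1)^226 = +1.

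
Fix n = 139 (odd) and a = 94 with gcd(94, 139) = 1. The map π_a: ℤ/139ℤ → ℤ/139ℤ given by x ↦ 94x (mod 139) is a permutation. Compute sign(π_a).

Trace 87: π^k(87) = [87, 116, 62, 129, 33, 44, 105] for k=0..6.
π_94 has 4 disjoint cycles with lengths [46, 46, 46, 1] on {0,…,138}.
With 4 cycles on 139 points, sign = (−1)^{139−4} = -1.
Check: (94/139) = -1 by Zolotarev.

-1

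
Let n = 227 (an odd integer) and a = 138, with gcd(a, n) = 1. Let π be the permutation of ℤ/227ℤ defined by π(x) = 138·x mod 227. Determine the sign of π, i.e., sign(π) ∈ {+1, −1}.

Orbit of 92 under x↦138x: [92, 211, 62, 157, 101, 91, 73]… (length divides ord_227(138)).
2 cycles of lengths [226, 1].
n − c = 227 − 2 = 225; sign = (−1)^225 = -1.
Check: (138/227) = -1 by Zolotarev.

-1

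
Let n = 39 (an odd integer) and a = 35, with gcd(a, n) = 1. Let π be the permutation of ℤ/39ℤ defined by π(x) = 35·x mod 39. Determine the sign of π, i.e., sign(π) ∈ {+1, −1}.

Orbit of 35 under x↦35x: [35, 16, 14, 22, 29, 1]… (length divides ord_39(35)).
The orbit structure of x ↦ 35x mod 39: 10 orbits of sizes [6, 6, 6, 6, 3, 3, 3, 3, 2, 1].
sign(π) = (−1)^{n − #cycles} = (−1)^{39−10} = (−1)^29 = -1.

-1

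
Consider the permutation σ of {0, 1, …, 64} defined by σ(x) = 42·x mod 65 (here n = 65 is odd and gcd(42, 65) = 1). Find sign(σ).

-1

Orbit of 48 under x↦42x: [48, 1, 42, 9, 53, 16, 22]… (length divides ord_65(42)).
10 cycles of lengths [12, 12, 12, 12, 4, 3, 3, 3, 3, 1].
With 10 cycles on 65 points, sign = (−1)^{65−10} = -1.
Check: (42/65) = -1 by Zolotarev.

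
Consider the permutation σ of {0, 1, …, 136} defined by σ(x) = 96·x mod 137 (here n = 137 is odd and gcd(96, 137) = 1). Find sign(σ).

-1

Trace 127: π^k(127) = [127, 136, 41, 100, 10, 1, 96] for k=0..6.
The orbit structure of x ↦ 96x mod 137: 18 orbits of sizes [8, 8, 8, 8, 8, 8, 8, 8, 8, 8, 8, 8, 8, 8, 8, 8, 8, 1].
n − c = 137 − 18 = 119; sign = (−1)^119 = -1.
The Jacobi symbol (96|137) = -1 (Zolotarev) agrees.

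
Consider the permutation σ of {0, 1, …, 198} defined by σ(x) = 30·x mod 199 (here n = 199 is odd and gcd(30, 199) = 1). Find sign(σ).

-1

Start at x=163: 163 → 114 → 37 → 115 → 67 → 20 → 3 → … (one orbit).
The orbit structure of x ↦ 30x mod 199: 2 orbits of sizes [198, 1].
199 − 2 = 197 transpositions; sign(π) = (−1)^197 = -1.
The Jacobi symbol (30|199) = -1 (Zolotarev) agrees.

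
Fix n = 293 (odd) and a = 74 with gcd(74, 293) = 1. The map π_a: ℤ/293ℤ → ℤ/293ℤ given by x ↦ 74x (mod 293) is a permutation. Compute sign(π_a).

Start at x=178: 178 → 280 → 210 → 11 → 228 → 171 → 55 → … (one orbit).
Decompose π into cycles: lengths [292, 1] (2 cycles, including the fixed point 0).
n − c = 293 − 2 = 291; sign = (−1)^291 = -1.
(74|293)_J = -1 (Zolotarev's lemma cross-check).

-1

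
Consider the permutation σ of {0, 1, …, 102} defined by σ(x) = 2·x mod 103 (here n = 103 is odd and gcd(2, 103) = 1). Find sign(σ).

+1

Start at x=8: 8 → 16 → 32 → 64 → 25 → 50 → 100 → … (one orbit).
π_2 has 3 disjoint cycles with lengths [51, 51, 1] on {0,…,102}.
With 3 cycles on 103 points, sign = (−1)^{103−3} = +1.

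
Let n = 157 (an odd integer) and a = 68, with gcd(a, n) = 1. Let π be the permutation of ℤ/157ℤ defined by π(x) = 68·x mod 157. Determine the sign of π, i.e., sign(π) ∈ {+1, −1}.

Orbit of 42 under x↦68x: [42, 30, 156, 89, 86, 39, 140]… (length divides ord_157(68)).
The orbit structure of x ↦ 68x mod 157: 3 orbits of sizes [78, 78, 1].
sign(π) = (−1)^{n − #cycles} = (−1)^{157−3} = (−1)^154 = +1.

+1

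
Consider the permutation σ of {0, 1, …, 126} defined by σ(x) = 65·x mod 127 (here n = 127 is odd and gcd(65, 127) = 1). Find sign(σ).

-1

Orbit of 80 under x↦65x: [80, 120, 53, 16, 24, 36, 54]… (length divides ord_127(65)).
π_65 has 2 disjoint cycles with lengths [126, 1] on {0,…,126}.
With 2 cycles on 127 points, sign = (−1)^{127−2} = -1.
Check: (65/127) = -1 by Zolotarev.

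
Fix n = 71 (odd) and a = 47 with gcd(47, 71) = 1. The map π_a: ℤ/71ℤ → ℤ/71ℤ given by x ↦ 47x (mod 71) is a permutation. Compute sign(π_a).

-1

Trace 58: π^k(58) = [58, 28, 38, 11, 20, 17, 18] for k=0..6.
π_47 has 2 disjoint cycles with lengths [70, 1] on {0,…,70}.
n − c = 71 − 2 = 69; sign = (−1)^69 = -1.
Zolotarev: (47|71) = -1, matching the cycle-count sign.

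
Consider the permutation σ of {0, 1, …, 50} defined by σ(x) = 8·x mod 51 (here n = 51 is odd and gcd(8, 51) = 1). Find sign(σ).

-1

Orbit of 32 under x↦8x: [32, 1, 8, 13, 2, 16, 26]… (length divides ord_51(8)).
8 cycles of lengths [8, 8, 8, 8, 8, 8, 2, 1].
51 − 8 = 43 transpositions; sign(π) = (−1)^43 = -1.
Via Zolotarev, sign(π_{8}) = (8|51) = -1.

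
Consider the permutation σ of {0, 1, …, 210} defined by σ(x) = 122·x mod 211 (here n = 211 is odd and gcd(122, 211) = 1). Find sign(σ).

Trace 96: π^k(96) = [96, 107, 183, 171, 184, 82, 87] for k=0..6.
Cycle type of π: 35×6 + 1; total 7 cycles.
sign(π) = (−1)^{n − #cycles} = (−1)^{211−7} = (−1)^204 = +1.
Check: (122/211) = +1 by Zolotarev.

+1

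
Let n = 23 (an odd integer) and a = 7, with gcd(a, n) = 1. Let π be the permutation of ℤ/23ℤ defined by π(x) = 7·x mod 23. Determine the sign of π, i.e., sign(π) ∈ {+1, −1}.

Orbit of 9 under x↦7x: [9, 17, 4, 5, 12, 15, 13]… (length divides ord_23(7)).
2 cycles of lengths [22, 1].
2 cycles on 23: each ℓ→(−1)^(ℓ−1), product (−1)^21 = -1.

-1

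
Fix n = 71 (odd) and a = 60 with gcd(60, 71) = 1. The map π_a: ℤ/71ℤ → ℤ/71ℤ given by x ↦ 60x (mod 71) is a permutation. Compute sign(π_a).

+1

Start at x=10: 10 → 32 → 3 → 38 → 8 → 54 → 45 → … (one orbit).
The orbit structure of x ↦ 60x mod 71: 3 orbits of sizes [35, 35, 1].
3 cycles on 71: each ℓ→(−1)^(ℓ−1), product (−1)^68 = +1.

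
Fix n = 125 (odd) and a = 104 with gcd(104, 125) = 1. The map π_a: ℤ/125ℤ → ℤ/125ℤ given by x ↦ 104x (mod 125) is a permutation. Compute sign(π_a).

Start at x=71: 71 → 9 → 61 → 94 → 26 → 79 → 91 → … (one orbit).
Decompose π into cycles: lengths [50, 50, 10, 10, 2, 2, 1] (7 cycles, including the fixed point 0).
With 7 cycles on 125 points, sign = (−1)^{125−7} = +1.

+1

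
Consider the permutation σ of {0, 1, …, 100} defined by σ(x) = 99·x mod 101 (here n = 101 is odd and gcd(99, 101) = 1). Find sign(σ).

Trace 60: π^k(60) = [60, 82, 38, 25, 51, 100, 2] for k=0..6.
Cycle lengths of π_99 on ℤ/101ℤ: [100, 1]; 2 cycles in total.
With 2 cycles on 101 points, sign = (−1)^{101−2} = -1.

-1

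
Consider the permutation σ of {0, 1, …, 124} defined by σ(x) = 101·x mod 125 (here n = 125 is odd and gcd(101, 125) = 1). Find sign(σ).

+1

Orbit of 76 under x↦101x: [76, 51, 26, 1, 101]… (length divides ord_125(101)).
The orbit structure of x ↦ 101x mod 125: 45 orbits of sizes [5, 5, 5, 5, 5, 5, 5, 5, 5, 5, 5, 5, 5, 5, 5, 5, 5, 5, 5, 5, 1, 1, 1, 1, 1, 1, 1, 1, 1, 1, 1, 1, 1, 1, 1, 1, 1, 1, 1, 1, 1, 1, 1, 1, 1].
sign(π) = (−1)^{n − #cycles} = (−1)^{125−45} = (−1)^80 = +1.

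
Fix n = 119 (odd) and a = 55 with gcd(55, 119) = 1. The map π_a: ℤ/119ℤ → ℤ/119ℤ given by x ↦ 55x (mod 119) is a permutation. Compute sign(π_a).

Trace 50: π^k(50) = [50, 13, 1, 55] for k=0..3.
π_55 has 32 disjoint cycles with lengths [4, 4, 4, 4, 4, 4, 4, 4, 4, 4, 4, 4, 4, 4, 4, 4, 4, 4, 4, 4, 4, 4, 4, 4, 4, 4, 4, 4, 2, 2, 2, 1] on {0,…,118}.
Σ(ℓ_i−1) = 119−32 = 87; sign = (−1)^87 = -1.
Check: (55/119) = -1 by Zolotarev.

-1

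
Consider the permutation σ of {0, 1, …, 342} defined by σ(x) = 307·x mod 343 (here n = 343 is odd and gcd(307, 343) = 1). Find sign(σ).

-1

Start at x=337: 337 → 216 → 113 → 48 → 330 → 125 → 302 → … (one orbit).
10 cycles of lengths [98, 98, 98, 14, 14, 14, 2, 2, 2, 1].
sign(π) = (−1)^{n − #cycles} = (−1)^{343−10} = (−1)^333 = -1.
Zolotarev: (307|343) = -1, matching the cycle-count sign.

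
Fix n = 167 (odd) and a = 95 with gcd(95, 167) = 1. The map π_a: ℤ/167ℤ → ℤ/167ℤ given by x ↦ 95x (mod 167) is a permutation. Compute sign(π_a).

Start at x=54: 54 → 120 → 44 → 5 → 141 → 35 → 152 → … (one orbit).
π_95 has 2 disjoint cycles with lengths [166, 1] on {0,…,166}.
n − c = 167 − 2 = 165; sign = (−1)^165 = -1.
(95|167)_J = -1 (Zolotarev's lemma cross-check).

-1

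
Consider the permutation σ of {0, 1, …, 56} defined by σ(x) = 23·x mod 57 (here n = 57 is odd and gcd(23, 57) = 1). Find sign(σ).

Start at x=7: 7 → 47 → 55 → 11 → 25 → 5 → 1 → … (one orbit).
6 cycles of lengths [18, 18, 9, 9, 2, 1].
6 cycles on 57: each ℓ→(−1)^(ℓ−1), product (−1)^51 = -1.
Zolotarev: (23|57) = -1, matching the cycle-count sign.

-1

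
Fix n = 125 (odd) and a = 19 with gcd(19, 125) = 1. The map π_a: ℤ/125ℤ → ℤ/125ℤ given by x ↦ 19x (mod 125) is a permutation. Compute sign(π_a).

Trace 36: π^k(36) = [36, 59, 121, 49, 56, 64, 91] for k=0..6.
The orbit structure of x ↦ 19x mod 125: 7 orbits of sizes [50, 50, 10, 10, 2, 2, 1].
With 7 cycles on 125 points, sign = (−1)^{125−7} = +1.

+1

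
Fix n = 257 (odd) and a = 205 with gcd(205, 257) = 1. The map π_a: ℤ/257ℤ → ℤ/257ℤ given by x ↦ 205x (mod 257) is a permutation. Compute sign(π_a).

+1

Trace 162: π^k(162) = [162, 57, 120, 185, 146, 118, 32] for k=0..6.
Cycle type of π: 128×2 + 1; total 3 cycles.
sign(π) = (−1)^{n − #cycles} = (−1)^{257−3} = (−1)^254 = +1.
Check: (205/257) = +1 by Zolotarev.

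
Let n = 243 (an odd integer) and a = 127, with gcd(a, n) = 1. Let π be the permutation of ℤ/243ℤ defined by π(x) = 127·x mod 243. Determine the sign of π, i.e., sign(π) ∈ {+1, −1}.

+1

Orbit of 181 under x↦127x: [181, 145, 190, 73, 37, 82, 208]… (length divides ord_243(127)).
27 cycles of lengths [27, 27, 27, 27, 27, 27, 9, 9, 9, 9, 9, 9, 3, 3, 3, 3, 3, 3, 1, 1, 1, 1, 1, 1, 1, 1, 1].
Σ(ℓ_i−1) = 243−27 = 216; sign = (−1)^216 = +1.
(127|243)_J = +1 (Zolotarev's lemma cross-check).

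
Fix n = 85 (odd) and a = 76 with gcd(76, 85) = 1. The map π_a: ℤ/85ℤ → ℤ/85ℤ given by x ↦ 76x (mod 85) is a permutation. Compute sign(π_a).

+1

Trace 81: π^k(81) = [81, 36, 16, 26, 21, 66, 1] for k=0..6.
15 cycles of lengths [8, 8, 8, 8, 8, 8, 8, 8, 8, 8, 1, 1, 1, 1, 1].
With 15 cycles on 85 points, sign = (−1)^{85−15} = +1.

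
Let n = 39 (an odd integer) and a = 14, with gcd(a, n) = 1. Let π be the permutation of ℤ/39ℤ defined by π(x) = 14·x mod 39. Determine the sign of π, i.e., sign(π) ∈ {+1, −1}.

Orbit of 1 under x↦14x: [1, 14]… (length divides ord_39(14)).
π_14 has 26 disjoint cycles with lengths [2, 2, 2, 2, 2, 2, 2, 2, 2, 2, 2, 2, 2, 1, 1, 1, 1, 1, 1, 1, 1, 1, 1, 1, 1, 1] on {0,…,38}.
39 − 26 = 13 transpositions; sign(π) = (−1)^13 = -1.

-1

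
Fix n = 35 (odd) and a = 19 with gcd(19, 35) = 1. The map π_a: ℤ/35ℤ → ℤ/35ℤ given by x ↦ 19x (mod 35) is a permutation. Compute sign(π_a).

-1

Start at x=19: 19 → 11 → 34 → 16 → 24 → 1 → 19 (one orbit).
Decompose π into cycles: lengths [6, 6, 6, 6, 6, 2, 2, 1] (8 cycles, including the fixed point 0).
Σ(ℓ_i−1) = 35−8 = 27; sign = (−1)^27 = -1.
Via Zolotarev, sign(π_{19}) = (19|35) = -1.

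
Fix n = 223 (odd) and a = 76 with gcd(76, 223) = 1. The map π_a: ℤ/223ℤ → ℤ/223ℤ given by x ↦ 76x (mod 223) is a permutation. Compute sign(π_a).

Trace 197: π^k(197) = [197, 31, 126, 210, 127, 63, 105] for k=0..6.
The orbit structure of x ↦ 76x mod 223: 3 orbits of sizes [111, 111, 1].
sign(π) = (−1)^{n − #cycles} = (−1)^{223−3} = (−1)^220 = +1.
Via Zolotarev, sign(π_{76}) = (76|223) = +1.

+1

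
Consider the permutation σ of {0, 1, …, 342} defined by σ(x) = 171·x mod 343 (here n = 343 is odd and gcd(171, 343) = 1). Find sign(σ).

Trace 46: π^k(46) = [46, 320, 183, 80, 303, 20, 333] for k=0..6.
Decompose π into cycles: lengths [294, 42, 6, 1] (4 cycles, including the fixed point 0).
sign(π) = (−1)^{n − #cycles} = (−1)^{343−4} = (−1)^339 = -1.
Via Zolotarev, sign(π_{171}) = (171|343) = -1.

-1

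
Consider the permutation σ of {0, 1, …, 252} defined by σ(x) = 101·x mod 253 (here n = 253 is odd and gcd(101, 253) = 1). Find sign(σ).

-1

Trace 47: π^k(47) = [47, 193, 12, 200, 213, 8, 49] for k=0..6.
6 cycles of lengths [110, 110, 11, 11, 10, 1].
n − c = 253 − 6 = 247; sign = (−1)^247 = -1.
The Jacobi symbol (101|253) = -1 (Zolotarev) agrees.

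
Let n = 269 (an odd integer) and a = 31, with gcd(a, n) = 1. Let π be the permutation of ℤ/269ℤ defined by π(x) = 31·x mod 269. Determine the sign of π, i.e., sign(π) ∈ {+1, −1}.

-1

Orbit of 11 under x↦31x: [11, 72, 80, 59, 215, 209, 23]… (length divides ord_269(31)).
Cycle lengths of π_31 on ℤ/269ℤ: [268, 1]; 2 cycles in total.
n − c = 269 − 2 = 267; sign = (−1)^267 = -1.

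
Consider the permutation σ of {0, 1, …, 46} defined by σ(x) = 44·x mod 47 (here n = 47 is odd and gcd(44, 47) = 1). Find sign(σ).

Trace 37: π^k(37) = [37, 30, 4, 35, 36, 33, 42] for k=0..6.
The orbit structure of x ↦ 44x mod 47: 2 orbits of sizes [46, 1].
n − c = 47 − 2 = 45; sign = (−1)^45 = -1.
Via Zolotarev, sign(π_{44}) = (44|47) = -1.

-1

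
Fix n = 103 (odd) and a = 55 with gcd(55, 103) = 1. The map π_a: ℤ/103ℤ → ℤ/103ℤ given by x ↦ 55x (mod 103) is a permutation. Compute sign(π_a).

+1

Trace 49: π^k(49) = [49, 17, 8, 28, 98, 34, 16] for k=0..6.
Decompose π into cycles: lengths [51, 51, 1] (3 cycles, including the fixed point 0).
103 − 3 = 100 transpositions; sign(π) = (−1)^100 = +1.
Via Zolotarev, sign(π_{55}) = (55|103) = +1.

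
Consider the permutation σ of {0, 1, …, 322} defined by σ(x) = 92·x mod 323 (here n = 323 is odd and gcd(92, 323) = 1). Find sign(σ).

-1

Orbit of 16 under x↦92x: [16, 180, 87, 252, 251, 159, 93]… (length divides ord_323(92)).
6 cycles of lengths [144, 144, 16, 9, 9, 1].
sign(π) = (−1)^{n − #cycles} = (−1)^{323−6} = (−1)^317 = -1.
(92|323)_J = -1 (Zolotarev's lemma cross-check).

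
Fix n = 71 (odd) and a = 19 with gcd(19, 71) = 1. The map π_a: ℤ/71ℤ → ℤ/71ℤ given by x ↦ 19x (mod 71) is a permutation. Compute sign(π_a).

Start at x=60: 60 → 4 → 5 → 24 → 30 → 2 → 38 → … (one orbit).
3 cycles of lengths [35, 35, 1].
With 3 cycles on 71 points, sign = (−1)^{71−3} = +1.
Zolotarev: (19|71) = +1, matching the cycle-count sign.

+1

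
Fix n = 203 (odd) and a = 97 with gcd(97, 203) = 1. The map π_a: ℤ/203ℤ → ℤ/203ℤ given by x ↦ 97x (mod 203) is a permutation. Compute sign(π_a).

Orbit of 1 under x↦97x: [1, 97, 71, 188, 169, 153, 22]… (length divides ord_203(97)).
The orbit structure of x ↦ 97x mod 203: 11 orbits of sizes [28, 28, 28, 28, 28, 28, 28, 2, 2, 2, 1].
With 11 cycles on 203 points, sign = (−1)^{203−11} = +1.
Via Zolotarev, sign(π_{97}) = (97|203) = +1.

+1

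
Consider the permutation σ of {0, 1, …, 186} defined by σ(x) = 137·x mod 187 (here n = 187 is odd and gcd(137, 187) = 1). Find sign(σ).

Start at x=69: 69 → 103 → 86 → 1 → 137 → 69 (one orbit).
Cycle type of π: 5×34 + 1×17; total 51 cycles.
51 cycles on 187: each ℓ→(−1)^(ℓ−1), product (−1)^136 = +1.

+1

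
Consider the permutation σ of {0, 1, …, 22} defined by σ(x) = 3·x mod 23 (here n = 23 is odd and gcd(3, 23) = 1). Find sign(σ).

Trace 3: π^k(3) = [3, 9, 4, 12, 13, 16, 2] for k=0..6.
The orbit structure of x ↦ 3x mod 23: 3 orbits of sizes [11, 11, 1].
23 − 3 = 20 transpositions; sign(π) = (−1)^20 = +1.
Via Zolotarev, sign(π_{3}) = (3|23) = +1.

+1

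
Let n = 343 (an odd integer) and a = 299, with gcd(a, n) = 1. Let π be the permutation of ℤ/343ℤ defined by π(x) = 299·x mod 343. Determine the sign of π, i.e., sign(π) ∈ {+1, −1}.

Start at x=75: 75 → 130 → 111 → 261 → 178 → 57 → 236 → … (one orbit).
4 cycles of lengths [294, 42, 6, 1].
n − c = 343 − 4 = 339; sign = (−1)^339 = -1.

-1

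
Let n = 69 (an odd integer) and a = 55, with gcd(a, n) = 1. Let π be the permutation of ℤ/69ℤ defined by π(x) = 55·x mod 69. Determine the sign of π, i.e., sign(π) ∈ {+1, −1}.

Trace 49: π^k(49) = [49, 4, 13, 25, 64, 1, 55] for k=0..6.
Decompose π into cycles: lengths [11, 11, 11, 11, 11, 11, 1, 1, 1] (9 cycles, including the fixed point 0).
9 cycles on 69: each ℓ→(−1)^(ℓ−1), product (−1)^60 = +1.

+1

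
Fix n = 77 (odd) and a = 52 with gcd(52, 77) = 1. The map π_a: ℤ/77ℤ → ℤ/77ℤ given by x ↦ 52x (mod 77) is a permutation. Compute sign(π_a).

+1

Start at x=62: 62 → 67 → 19 → 64 → 17 → 37 → 76 → … (one orbit).
Cycle lengths of π_52 on ℤ/77ℤ: [30, 30, 10, 6, 1]; 5 cycles in total.
n − c = 77 − 5 = 72; sign = (−1)^72 = +1.
(52|77)_J = +1 (Zolotarev's lemma cross-check).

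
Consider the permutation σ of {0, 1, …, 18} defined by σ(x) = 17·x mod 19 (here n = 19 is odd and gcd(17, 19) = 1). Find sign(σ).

+1

Trace 17: π^k(17) = [17, 4, 11, 16, 6, 7, 5] for k=0..6.
Cycle lengths of π_17 on ℤ/19ℤ: [9, 9, 1]; 3 cycles in total.
With 3 cycles on 19 points, sign = (−1)^{19−3} = +1.
The Jacobi symbol (17|19) = +1 (Zolotarev) agrees.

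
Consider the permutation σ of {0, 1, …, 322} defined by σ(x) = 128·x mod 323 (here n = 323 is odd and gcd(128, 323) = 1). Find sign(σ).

Orbit of 123 under x↦128x: [123, 240, 35, 281, 115, 185, 101]… (length divides ord_323(128)).
The orbit structure of x ↦ 128x mod 323: 8 orbits of sizes [72, 72, 72, 72, 18, 8, 8, 1].
Σ(ℓ_i−1) = 323−8 = 315; sign = (−1)^315 = -1.
Via Zolotarev, sign(π_{128}) = (128|323) = -1.

-1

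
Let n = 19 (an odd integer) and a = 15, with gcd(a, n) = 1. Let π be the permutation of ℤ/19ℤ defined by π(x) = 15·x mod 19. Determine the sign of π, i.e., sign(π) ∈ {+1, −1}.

-1

Orbit of 4 under x↦15x: [4, 3, 7, 10, 17, 8, 6]… (length divides ord_19(15)).
Cycle type of π: 18 + 1; total 2 cycles.
19 − 2 = 17 transpositions; sign(π) = (−1)^17 = -1.
Via Zolotarev, sign(π_{15}) = (15|19) = -1.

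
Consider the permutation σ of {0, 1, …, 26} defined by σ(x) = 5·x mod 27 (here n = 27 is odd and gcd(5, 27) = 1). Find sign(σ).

Orbit of 26 under x↦5x: [26, 22, 2, 10, 23, 7, 8]… (length divides ord_27(5)).
Decompose π into cycles: lengths [18, 6, 2, 1] (4 cycles, including the fixed point 0).
27 − 4 = 23 transpositions; sign(π) = (−1)^23 = -1.
Via Zolotarev, sign(π_{5}) = (5|27) = -1.

-1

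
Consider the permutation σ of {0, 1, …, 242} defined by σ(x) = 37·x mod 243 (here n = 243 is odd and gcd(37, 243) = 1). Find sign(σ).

+1

Trace 73: π^k(73) = [73, 28, 64, 181, 136, 172, 46] for k=0..6.
Cycle type of π: 27×6 + 9×6 + 3×6 + 1×9; total 27 cycles.
sign(π) = (−1)^{n − #cycles} = (−1)^{243−27} = (−1)^216 = +1.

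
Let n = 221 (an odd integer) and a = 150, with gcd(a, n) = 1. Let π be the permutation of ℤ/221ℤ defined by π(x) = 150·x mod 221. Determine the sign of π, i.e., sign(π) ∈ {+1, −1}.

+1

Orbit of 157 under x↦150x: [157, 124, 36, 96, 35, 167, 77]… (length divides ord_221(150)).
Decompose π into cycles: lengths [48, 48, 48, 48, 16, 12, 1] (7 cycles, including the fixed point 0).
With 7 cycles on 221 points, sign = (−1)^{221−7} = +1.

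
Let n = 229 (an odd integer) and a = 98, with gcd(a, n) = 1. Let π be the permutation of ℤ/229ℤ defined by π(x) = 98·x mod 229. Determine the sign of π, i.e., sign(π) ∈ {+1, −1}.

Start at x=90: 90 → 118 → 114 → 180 → 7 → 228 → 131 → … (one orbit).
Decompose π into cycles: lengths [228, 1] (2 cycles, including the fixed point 0).
229 − 2 = 227 transpositions; sign(π) = (−1)^227 = -1.
Zolotarev: (98|229) = -1, matching the cycle-count sign.

-1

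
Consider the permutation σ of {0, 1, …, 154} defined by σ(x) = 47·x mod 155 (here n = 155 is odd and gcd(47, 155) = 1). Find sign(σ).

-1

Orbit of 78 under x↦47x: [78, 101, 97, 64, 63, 16, 132]… (length divides ord_155(47)).
The orbit structure of x ↦ 47x mod 155: 14 orbits of sizes [20, 20, 20, 20, 20, 20, 5, 5, 5, 5, 5, 5, 4, 1].
Σ(ℓ_i−1) = 155−14 = 141; sign = (−1)^141 = -1.
Check: (47/155) = -1 by Zolotarev.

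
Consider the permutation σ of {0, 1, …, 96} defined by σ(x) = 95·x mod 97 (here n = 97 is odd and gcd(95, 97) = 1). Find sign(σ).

Trace 50: π^k(50) = [50, 94, 6, 85, 24, 49, 96] for k=0..6.
The orbit structure of x ↦ 95x mod 97: 3 orbits of sizes [48, 48, 1].
n − c = 97 − 3 = 94; sign = (−1)^94 = +1.
The Jacobi symbol (95|97) = +1 (Zolotarev) agrees.

+1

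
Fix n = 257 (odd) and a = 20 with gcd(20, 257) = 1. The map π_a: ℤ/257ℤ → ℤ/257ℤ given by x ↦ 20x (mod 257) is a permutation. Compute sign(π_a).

Orbit of 222 under x↦20x: [222, 71, 135, 130, 30, 86, 178]… (length divides ord_257(20)).
Decompose π into cycles: lengths [256, 1] (2 cycles, including the fixed point 0).
Σ(ℓ_i−1) = 257−2 = 255; sign = (−1)^255 = -1.

-1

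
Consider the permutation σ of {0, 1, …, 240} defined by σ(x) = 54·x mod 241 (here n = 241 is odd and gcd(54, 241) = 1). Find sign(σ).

+1

Orbit of 91 under x↦54x: [91, 94, 15, 87, 119, 160, 205]… (length divides ord_241(54)).
π_54 has 17 disjoint cycles with lengths [15, 15, 15, 15, 15, 15, 15, 15, 15, 15, 15, 15, 15, 15, 15, 15, 1] on {0,…,240}.
n − c = 241 − 17 = 224; sign = (−1)^224 = +1.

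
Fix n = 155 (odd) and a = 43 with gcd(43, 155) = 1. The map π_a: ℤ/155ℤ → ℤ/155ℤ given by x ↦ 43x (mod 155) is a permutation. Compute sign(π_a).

+1

Start at x=13: 13 → 94 → 12 → 51 → 23 → 59 → 57 → … (one orbit).
Cycle type of π: 60×2 + 30 + 4 + 1; total 5 cycles.
sign(π) = (−1)^{n − #cycles} = (−1)^{155−5} = (−1)^150 = +1.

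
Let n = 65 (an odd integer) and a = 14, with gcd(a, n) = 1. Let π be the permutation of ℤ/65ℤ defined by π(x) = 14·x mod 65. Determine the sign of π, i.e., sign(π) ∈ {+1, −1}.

+1

Orbit of 14 under x↦14x: [14, 1]… (length divides ord_65(14)).
Cycle type of π: 2×26 + 1×13; total 39 cycles.
Σ(ℓ_i−1) = 65−39 = 26; sign = (−1)^26 = +1.
(14|65)_J = +1 (Zolotarev's lemma cross-check).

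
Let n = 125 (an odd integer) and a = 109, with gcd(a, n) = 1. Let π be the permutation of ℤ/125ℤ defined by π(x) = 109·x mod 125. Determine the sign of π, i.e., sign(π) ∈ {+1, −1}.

+1

Start at x=4: 4 → 61 → 24 → 116 → 19 → 71 → 114 → … (one orbit).
The orbit structure of x ↦ 109x mod 125: 7 orbits of sizes [50, 50, 10, 10, 2, 2, 1].
Σ(ℓ_i−1) = 125−7 = 118; sign = (−1)^118 = +1.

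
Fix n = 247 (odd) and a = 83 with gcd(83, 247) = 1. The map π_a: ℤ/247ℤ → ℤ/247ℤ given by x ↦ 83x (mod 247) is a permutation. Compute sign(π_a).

-1

Orbit of 83 under x↦83x: [83, 220, 229, 235, 239, 77, 216]… (length divides ord_247(83)).
Cycle lengths of π_83 on ℤ/247ℤ: [12, 12, 12, 12, 12, 12, 12, 12, 12, 12, 12, 12, 12, 12, 12, 12, 12, 12, 4, 4, 4, 3, 3, 3, 3, 3, 3, 1]; 28 cycles in total.
Σ(ℓ_i−1) = 247−28 = 219; sign = (−1)^219 = -1.
Zolotarev: (83|247) = -1, matching the cycle-count sign.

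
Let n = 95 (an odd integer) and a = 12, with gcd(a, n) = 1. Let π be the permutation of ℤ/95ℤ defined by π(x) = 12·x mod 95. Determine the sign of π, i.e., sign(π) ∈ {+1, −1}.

Start at x=49: 49 → 18 → 26 → 27 → 39 → 88 → 11 → … (one orbit).
11 cycles of lengths [12, 12, 12, 12, 12, 12, 6, 6, 6, 4, 1].
95 − 11 = 84 transpositions; sign(π) = (−1)^84 = +1.
Zolotarev: (12|95) = +1, matching the cycle-count sign.

+1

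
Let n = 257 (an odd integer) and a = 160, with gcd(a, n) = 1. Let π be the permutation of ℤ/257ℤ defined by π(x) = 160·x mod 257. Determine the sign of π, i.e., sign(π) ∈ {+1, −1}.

Orbit of 27 under x↦160x: [27, 208, 127, 17, 150, 99, 163]… (length divides ord_257(160)).
Decompose π into cycles: lengths [256, 1] (2 cycles, including the fixed point 0).
2 cycles on 257: each ℓ→(−1)^(ℓ−1), product (−1)^255 = -1.
Via Zolotarev, sign(π_{160}) = (160|257) = -1.

-1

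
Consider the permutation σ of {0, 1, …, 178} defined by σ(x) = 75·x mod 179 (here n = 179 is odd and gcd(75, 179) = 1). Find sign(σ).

Trace 168: π^k(168) = [168, 70, 59, 129, 9, 138, 147] for k=0..6.
Decompose π into cycles: lengths [89, 89, 1] (3 cycles, including the fixed point 0).
With 3 cycles on 179 points, sign = (−1)^{179−3} = +1.
The Jacobi symbol (75|179) = +1 (Zolotarev) agrees.

+1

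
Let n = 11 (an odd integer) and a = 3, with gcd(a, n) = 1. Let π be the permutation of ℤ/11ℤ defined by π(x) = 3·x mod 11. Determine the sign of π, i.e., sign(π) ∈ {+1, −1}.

+1

Orbit of 3 under x↦3x: [3, 9, 5, 4, 1]… (length divides ord_11(3)).
π_3 has 3 disjoint cycles with lengths [5, 5, 1] on {0,…,10}.
n − c = 11 − 3 = 8; sign = (−1)^8 = +1.
The Jacobi symbol (3|11) = +1 (Zolotarev) agrees.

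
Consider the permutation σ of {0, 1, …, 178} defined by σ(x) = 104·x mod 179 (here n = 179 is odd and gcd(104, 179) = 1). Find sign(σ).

Start at x=158: 158 → 143 → 15 → 128 → 66 → 62 → 4 → … (one orbit).
π_104 has 2 disjoint cycles with lengths [178, 1] on {0,…,178}.
179 − 2 = 177 transpositions; sign(π) = (−1)^177 = -1.
(104|179)_J = -1 (Zolotarev's lemma cross-check).

-1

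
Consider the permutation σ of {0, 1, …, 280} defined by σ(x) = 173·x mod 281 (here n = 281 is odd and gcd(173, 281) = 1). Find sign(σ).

-1

Start at x=28: 28 → 67 → 70 → 27 → 175 → 208 → 16 → … (one orbit).
Cycle lengths of π_173 on ℤ/281ℤ: [280, 1]; 2 cycles in total.
281 − 2 = 279 transpositions; sign(π) = (−1)^279 = -1.
Check: (173/281) = -1 by Zolotarev.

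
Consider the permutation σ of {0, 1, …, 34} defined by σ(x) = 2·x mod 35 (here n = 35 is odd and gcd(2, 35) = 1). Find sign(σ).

-1

Trace 2: π^k(2) = [2, 4, 8, 16, 32, 29, 23] for k=0..6.
Cycle type of π: 12×2 + 4 + 3×2 + 1; total 6 cycles.
n − c = 35 − 6 = 29; sign = (−1)^29 = -1.
(2|35)_J = -1 (Zolotarev's lemma cross-check).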